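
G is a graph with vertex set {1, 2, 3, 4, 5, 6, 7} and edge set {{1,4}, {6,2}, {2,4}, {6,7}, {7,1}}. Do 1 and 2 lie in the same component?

Yes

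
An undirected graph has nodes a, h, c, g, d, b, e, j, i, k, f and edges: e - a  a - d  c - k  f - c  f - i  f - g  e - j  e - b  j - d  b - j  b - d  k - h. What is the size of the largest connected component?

6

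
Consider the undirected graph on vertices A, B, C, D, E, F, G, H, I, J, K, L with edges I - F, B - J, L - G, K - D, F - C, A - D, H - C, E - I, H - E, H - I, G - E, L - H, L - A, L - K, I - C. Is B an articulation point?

No

Deleting B leaves 2 components (was 2), so B is not a cut vertex.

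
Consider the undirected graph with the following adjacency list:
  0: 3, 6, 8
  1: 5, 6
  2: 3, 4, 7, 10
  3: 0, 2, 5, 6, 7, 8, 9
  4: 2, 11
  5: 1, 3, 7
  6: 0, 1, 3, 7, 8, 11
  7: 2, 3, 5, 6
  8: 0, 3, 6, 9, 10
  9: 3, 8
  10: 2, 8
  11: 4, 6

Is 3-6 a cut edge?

No

After removing 3-6, the path 3-0-6 still connects them, so the edge is not a bridge.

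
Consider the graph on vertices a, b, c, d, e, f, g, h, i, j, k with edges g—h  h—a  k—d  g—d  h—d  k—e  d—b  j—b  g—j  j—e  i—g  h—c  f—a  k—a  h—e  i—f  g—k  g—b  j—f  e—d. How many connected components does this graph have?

Starting from a we can reach a, b, c, d, e, f, g, h, i, j, k. That is one component of size 11.
Total: 1 component.

1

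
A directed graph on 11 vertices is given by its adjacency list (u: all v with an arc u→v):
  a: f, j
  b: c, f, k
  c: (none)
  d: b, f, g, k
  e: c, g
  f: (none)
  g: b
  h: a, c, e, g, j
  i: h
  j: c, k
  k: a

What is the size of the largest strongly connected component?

{a, j, k} are all mutually reachable — one SCC of size 3.
{h} is an SCC by itself.
{d} is an SCC by itself.
{b} is an SCC by itself.
{i} is an SCC by itself.
(and 4 more singleton SCCs)
The largest has 3 vertices.

3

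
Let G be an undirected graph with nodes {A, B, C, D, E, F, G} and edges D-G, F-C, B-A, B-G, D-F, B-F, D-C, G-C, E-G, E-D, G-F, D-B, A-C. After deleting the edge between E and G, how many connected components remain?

E and G are still connected via E-D-G, so the component count stays at 1.

1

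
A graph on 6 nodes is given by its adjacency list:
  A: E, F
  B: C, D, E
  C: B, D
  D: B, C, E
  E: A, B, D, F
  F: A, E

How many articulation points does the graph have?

1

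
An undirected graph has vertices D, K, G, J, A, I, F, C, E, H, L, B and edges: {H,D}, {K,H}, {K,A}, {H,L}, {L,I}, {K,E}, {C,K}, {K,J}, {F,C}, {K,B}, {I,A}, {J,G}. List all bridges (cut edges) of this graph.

B-K, C-F, C-K, D-H, E-K, G-J, J-K

The edges on the cycle K-H-L-I-A-K are not bridges since each lies on that cycle.
But removing D-H disconnects D from H; removing K-E disconnects K from E; removing F-C disconnects F from C; removing G-J disconnects G from J — these are bridges.
In total 7 edges are bridges.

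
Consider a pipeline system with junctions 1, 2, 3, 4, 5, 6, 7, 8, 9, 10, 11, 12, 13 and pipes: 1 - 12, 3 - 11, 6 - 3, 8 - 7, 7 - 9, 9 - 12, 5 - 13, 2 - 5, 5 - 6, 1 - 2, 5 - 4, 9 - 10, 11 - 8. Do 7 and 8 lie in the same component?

Yes

From 7 we can reach 1, 2, 3, 4, 5, 6, 7, 8, 9, 10, 11, 12, 13, which includes 8.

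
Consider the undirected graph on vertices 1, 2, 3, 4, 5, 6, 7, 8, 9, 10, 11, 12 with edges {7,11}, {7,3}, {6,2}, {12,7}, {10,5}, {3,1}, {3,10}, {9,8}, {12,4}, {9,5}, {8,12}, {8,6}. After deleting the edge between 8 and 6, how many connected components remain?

Before removal there is 1 component.
8—6 is a bridge — removing it separates 8's side from 6's side.
After removal: 2 components.

2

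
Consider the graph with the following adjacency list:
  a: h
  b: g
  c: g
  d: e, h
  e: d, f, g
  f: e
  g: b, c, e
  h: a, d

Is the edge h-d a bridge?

Removing h-d leaves no path between h and d: the component count goes from 1 to 2. So it is a bridge.

Yes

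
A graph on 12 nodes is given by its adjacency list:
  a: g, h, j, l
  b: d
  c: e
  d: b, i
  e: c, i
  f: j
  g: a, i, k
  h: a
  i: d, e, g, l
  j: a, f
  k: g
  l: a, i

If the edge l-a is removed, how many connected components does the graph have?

l and a are still connected via l-i-g-a, so the component count stays at 1.

1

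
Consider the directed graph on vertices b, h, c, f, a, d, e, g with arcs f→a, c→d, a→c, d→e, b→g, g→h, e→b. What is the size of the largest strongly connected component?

{c} is an SCC by itself.
{h} is an SCC by itself.
{b} is an SCC by itself.
{g} is an SCC by itself.
{d} is an SCC by itself.
(and 3 more singleton SCCs)
The largest has 1 vertex.

1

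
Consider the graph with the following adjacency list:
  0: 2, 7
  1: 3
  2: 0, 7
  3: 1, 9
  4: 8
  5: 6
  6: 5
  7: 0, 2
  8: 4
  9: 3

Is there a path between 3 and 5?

No

The component containing 3 is {1, 3, 9}, and 5 is not in it.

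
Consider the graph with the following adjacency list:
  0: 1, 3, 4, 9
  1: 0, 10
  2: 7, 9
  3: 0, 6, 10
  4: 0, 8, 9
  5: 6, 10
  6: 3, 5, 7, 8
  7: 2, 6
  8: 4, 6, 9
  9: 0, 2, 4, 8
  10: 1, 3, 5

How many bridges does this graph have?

The edges on the cycle 0-9-8-6-5-10-3-0 are not bridges since each lies on that cycle.
Every edge lies on some cycle, so there are no bridges.

0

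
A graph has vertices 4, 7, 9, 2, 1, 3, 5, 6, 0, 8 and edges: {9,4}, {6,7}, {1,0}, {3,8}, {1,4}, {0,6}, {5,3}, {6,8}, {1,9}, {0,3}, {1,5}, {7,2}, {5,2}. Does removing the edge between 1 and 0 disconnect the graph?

No

After removing 1–0, the path 1-5-3-0 still connects them, so the edge is not a bridge.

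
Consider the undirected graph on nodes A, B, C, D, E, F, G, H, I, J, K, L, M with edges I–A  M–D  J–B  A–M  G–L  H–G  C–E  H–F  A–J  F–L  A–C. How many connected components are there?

K is isolated — a component by itself.
Starting from F we can reach F, G, H, L. That is one component of size 4.
Starting from A we can reach A, B, C, D, E, I, J, M. That is one component of size 8.
Total: 3 components.

3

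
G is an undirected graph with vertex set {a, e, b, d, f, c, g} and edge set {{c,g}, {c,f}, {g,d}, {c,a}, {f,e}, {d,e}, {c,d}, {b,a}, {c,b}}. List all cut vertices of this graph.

Removing c increases the component count from 1 to 2, so c is a cut vertex.
By contrast removing d leaves 1 component; it is not a cut vertex. No other vertex is a cut vertex either.

c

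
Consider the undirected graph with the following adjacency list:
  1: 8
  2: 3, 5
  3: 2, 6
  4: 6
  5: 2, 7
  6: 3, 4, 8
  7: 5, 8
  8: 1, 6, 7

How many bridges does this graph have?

2

The edges on the cycle 3-2-5-7-8-6-3 are not bridges since each lies on that cycle.
But removing 6-4 disconnects 6 from 4; removing 8-1 disconnects 8 from 1 — these are bridges.
That makes 2 bridges.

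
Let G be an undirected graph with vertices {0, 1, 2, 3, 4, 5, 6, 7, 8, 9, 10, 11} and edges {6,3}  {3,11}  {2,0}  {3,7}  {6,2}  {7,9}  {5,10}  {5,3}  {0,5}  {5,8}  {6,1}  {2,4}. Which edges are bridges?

The edges on the cycle 6-2-0-5-3-6 are not bridges since each lies on that cycle.
But removing 3–11 disconnects 3 from 11; removing 7–9 disconnects 7 from 9; removing 4–2 disconnects 4 from 2; removing 5–8 disconnects 5 from 8 — these are bridges.
In total 7 edges are bridges.

1-6, 10-5, 11-3, 2-4, 3-7, 5-8, 7-9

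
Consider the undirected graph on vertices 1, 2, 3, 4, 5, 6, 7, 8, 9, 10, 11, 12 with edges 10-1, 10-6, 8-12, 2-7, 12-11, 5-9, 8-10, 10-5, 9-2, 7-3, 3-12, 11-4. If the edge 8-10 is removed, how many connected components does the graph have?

1

8 and 10 are still connected via 8-12-3-7-2-9-5-10, so the component count stays at 1.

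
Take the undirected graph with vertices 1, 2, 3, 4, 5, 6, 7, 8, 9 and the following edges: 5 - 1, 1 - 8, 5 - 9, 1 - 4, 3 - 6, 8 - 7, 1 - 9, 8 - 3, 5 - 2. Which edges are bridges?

1-4, 1-8, 2-5, 3-6, 3-8, 7-8

The edges on the cycle 5-1-9-5 are not bridges since each lies on that cycle.
But removing 8 - 7 disconnects 8 from 7; removing 1 - 4 disconnects 1 from 4; removing 8 - 3 disconnects 8 from 3; removing 5 - 2 disconnects 5 from 2 — these are bridges.
In total 6 edges are bridges.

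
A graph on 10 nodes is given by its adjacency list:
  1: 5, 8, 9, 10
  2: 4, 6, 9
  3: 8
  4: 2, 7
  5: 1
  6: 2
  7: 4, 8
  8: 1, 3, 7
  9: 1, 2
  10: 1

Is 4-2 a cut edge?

After removing 4-2, the path 4-7-8-1-9-2 still connects them, so the edge is not a bridge.

No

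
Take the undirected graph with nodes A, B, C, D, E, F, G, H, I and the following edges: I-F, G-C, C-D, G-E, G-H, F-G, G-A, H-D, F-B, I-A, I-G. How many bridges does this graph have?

The edges on the cycle G-C-D-H-G are not bridges since each lies on that cycle.
But removing B-F disconnects B from F; removing G-E disconnects G from E — these are bridges.
That makes 2 bridges.

2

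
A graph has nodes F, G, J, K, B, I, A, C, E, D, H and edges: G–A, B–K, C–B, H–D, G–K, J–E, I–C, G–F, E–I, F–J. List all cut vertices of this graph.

Removing G increases the component count from 2 to 3, so G is a cut vertex.
By contrast removing I leaves 2 components; it is not a cut vertex. No other vertex is a cut vertex either.

G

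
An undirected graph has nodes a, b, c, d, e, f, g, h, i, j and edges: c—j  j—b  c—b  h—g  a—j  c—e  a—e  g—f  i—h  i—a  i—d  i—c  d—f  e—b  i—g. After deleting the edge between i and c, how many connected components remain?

i and c are still connected via i-a-e-c, so the component count stays at 1.

1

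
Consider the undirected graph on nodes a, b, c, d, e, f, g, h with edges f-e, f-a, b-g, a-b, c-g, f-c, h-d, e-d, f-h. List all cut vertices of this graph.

Removing f increases the component count from 1 to 2, so f is a cut vertex.
By contrast removing g leaves 1 component; it is not a cut vertex. No other vertex is a cut vertex either.

f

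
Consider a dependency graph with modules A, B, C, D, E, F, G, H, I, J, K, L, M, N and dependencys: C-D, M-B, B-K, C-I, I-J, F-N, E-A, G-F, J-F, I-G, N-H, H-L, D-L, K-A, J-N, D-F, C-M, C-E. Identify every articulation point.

Removing C increases the component count from 1 to 2, so C is a cut vertex.
By contrast removing H leaves 1 component; it is not a cut vertex. No other vertex is a cut vertex either.

C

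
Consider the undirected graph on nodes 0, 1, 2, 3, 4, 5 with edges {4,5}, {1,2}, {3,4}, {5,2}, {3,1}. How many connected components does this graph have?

0 is isolated — a component by itself.
Starting from 1 we can reach 1, 2, 3, 4, 5. That is one component of size 5.
Total: 2 components.

2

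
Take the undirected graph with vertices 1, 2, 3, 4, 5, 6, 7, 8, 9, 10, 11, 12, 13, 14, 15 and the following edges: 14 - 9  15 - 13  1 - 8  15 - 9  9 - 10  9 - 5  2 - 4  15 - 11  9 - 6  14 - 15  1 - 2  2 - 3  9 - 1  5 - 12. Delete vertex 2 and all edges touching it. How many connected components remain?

With 2 gone, the remaining components are: {3}; {4}; {7}; {1, 5, 6, 8, 9, 10, 11, 12, 13, 14, 15}.
That is 4 components.

4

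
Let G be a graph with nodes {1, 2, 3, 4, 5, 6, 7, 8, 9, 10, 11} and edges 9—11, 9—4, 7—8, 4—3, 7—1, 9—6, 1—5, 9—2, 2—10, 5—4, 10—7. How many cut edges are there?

4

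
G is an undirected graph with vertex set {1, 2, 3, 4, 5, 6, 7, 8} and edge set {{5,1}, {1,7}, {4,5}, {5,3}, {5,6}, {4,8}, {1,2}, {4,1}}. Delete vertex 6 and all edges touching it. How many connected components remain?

With 6 gone, the remaining components are: {1, 2, 3, 4, 5, 7, 8}.
That is 1 component.

1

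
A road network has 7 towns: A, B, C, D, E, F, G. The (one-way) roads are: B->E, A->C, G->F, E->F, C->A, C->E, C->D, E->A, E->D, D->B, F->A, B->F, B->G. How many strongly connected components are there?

1

{A, B, C, D, E, F, G} are all mutually reachable — one SCC of size 7.
That gives 1 strongly connected component.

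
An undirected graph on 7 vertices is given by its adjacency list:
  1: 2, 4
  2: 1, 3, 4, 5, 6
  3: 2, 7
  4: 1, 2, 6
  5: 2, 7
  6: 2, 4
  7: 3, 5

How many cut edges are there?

0

The edges on the cycle 2-6-4-2 are not bridges since each lies on that cycle.
Every edge lies on some cycle, so there are no bridges.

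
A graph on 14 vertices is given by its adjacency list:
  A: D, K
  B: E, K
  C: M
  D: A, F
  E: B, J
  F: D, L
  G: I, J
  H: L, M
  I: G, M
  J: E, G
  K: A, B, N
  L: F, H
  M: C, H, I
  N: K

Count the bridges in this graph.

2

The edges on the cycle J-E-B-K-A-D-F-L-H-M-I-G-J are not bridges since each lies on that cycle.
But removing K-N disconnects K from N; removing M-C disconnects M from C — these are bridges.
That makes 2 bridges.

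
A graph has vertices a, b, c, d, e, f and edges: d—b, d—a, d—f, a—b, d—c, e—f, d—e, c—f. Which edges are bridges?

The edges on the cycle d-a-b-d are not bridges since each lies on that cycle.
Every edge lies on some cycle, so there are no bridges.

none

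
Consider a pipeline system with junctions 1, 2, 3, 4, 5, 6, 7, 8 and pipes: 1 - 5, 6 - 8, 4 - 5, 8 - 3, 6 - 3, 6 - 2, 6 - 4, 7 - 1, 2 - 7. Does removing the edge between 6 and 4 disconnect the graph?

After removing 6 - 4, the path 6-2-7-1-5-4 still connects them, so the edge is not a bridge.

No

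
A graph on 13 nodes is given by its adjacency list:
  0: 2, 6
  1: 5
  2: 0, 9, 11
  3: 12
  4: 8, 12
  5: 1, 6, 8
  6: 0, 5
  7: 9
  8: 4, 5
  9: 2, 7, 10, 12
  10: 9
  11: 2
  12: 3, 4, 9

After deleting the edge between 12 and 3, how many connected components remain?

Before removal there is 1 component.
12-3 is a bridge — removing it separates 12's side from 3's side.
After removal: 2 components.

2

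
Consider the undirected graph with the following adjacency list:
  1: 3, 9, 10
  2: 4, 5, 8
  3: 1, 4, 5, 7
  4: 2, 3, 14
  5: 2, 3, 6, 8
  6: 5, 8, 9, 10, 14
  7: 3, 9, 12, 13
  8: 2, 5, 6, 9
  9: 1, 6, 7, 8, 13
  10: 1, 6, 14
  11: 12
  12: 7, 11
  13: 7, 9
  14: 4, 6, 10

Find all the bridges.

The edges on the cycle 6-10-1-9-6 are not bridges since each lies on that cycle.
But removing 7-12 disconnects 7 from 12; removing 11-12 disconnects 11 from 12 — these are bridges.

11-12, 12-7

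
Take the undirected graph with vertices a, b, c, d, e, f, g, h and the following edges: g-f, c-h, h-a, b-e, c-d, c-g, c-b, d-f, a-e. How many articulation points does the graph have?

1

Removing c increases the component count from 1 to 2, so c is a cut vertex.
By contrast removing a leaves 1 component; it is not a cut vertex. No other vertex is a cut vertex either.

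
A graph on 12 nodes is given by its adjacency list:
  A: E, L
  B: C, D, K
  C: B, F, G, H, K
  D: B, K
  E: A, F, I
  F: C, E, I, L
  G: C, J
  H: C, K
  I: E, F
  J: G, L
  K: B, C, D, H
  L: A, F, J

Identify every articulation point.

Removing C increases the component count from 1 to 2, so C is a cut vertex.
By contrast removing J leaves 1 component; it is not a cut vertex. No other vertex is a cut vertex either.

C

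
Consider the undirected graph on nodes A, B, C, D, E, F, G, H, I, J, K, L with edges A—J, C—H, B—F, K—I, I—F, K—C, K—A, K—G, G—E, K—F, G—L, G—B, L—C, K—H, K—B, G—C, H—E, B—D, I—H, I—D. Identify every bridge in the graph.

A-J, A-K

The edges on the cycle K-I-D-B-G-K are not bridges since each lies on that cycle.
But removing A—K disconnects A from K; removing A—J disconnects A from J — these are bridges.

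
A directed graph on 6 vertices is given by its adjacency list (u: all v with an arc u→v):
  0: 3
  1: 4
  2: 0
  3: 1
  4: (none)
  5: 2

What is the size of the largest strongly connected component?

{5} is an SCC by itself.
{1} is an SCC by itself.
{4} is an SCC by itself.
{3} is an SCC by itself.
{0} is an SCC by itself.
(and 1 more singleton SCC)
The largest has 1 vertex.

1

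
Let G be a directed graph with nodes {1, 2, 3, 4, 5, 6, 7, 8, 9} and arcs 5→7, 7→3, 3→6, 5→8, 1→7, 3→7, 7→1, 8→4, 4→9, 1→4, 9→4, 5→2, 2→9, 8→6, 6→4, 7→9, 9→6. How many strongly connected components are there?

{4, 6, 9} are all mutually reachable — one SCC of size 3.
{1, 3, 7} are all mutually reachable — one SCC of size 3.
{5} is an SCC by itself.
{8} is an SCC by itself.
{2} is an SCC by itself.
That gives 5 strongly connected components.

5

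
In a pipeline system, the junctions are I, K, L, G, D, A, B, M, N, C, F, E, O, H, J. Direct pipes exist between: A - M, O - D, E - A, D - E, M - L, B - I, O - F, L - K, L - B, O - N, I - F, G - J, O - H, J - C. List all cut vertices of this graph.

Removing J increases the component count from 2 to 3, so J is a cut vertex.
Removing L increases the component count from 2 to 3, so L is a cut vertex.
Removing O increases the component count from 2 to 4, so O is a cut vertex.
By contrast removing I leaves 2 components; it is not a cut vertex. No other vertex is a cut vertex either.

J, L, O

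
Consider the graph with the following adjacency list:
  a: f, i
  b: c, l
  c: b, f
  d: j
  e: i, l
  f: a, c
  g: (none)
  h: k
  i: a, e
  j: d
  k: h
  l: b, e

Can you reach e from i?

From i we can reach a, b, c, e, f, i, l, which includes e.

Yes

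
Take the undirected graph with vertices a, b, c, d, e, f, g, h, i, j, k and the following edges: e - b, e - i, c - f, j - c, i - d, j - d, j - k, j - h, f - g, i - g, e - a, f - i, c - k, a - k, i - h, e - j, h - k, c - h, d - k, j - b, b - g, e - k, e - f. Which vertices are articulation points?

Removing g, for instance, still leaves 1 component. No single vertex removal increases the component count — the graph has no articulation points.

none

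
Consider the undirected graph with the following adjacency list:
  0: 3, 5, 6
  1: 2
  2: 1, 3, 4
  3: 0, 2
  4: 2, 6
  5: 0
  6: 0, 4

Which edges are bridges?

0-5, 1-2

The edges on the cycle 4-6-0-3-2-4 are not bridges since each lies on that cycle.
But removing 2-1 disconnects 2 from 1; removing 0-5 disconnects 0 from 5 — these are bridges.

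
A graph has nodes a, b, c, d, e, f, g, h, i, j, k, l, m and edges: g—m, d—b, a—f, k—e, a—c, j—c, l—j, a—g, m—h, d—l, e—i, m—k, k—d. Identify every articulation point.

Removing a increases the component count from 1 to 2, so a is a cut vertex.
Removing d increases the component count from 1 to 2, so d is a cut vertex.
Removing e increases the component count from 1 to 2, so e is a cut vertex.
Likewise k, m are cut vertices.
By contrast removing b leaves 1 component; it is not a cut vertex. No other vertex is a cut vertex either.

a, d, e, k, m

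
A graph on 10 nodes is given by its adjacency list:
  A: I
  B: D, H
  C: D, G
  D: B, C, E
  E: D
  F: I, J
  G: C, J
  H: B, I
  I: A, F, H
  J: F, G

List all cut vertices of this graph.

D, I

Removing D increases the component count from 1 to 2, so D is a cut vertex.
Removing I increases the component count from 1 to 2, so I is a cut vertex.
By contrast removing G leaves 1 component; it is not a cut vertex. No other vertex is a cut vertex either.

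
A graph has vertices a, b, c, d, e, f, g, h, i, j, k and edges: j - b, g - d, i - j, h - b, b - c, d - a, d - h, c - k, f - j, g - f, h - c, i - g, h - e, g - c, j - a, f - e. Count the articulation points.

1

Removing c increases the component count from 1 to 2, so c is a cut vertex.
By contrast removing k leaves 1 component; it is not a cut vertex. No other vertex is a cut vertex either.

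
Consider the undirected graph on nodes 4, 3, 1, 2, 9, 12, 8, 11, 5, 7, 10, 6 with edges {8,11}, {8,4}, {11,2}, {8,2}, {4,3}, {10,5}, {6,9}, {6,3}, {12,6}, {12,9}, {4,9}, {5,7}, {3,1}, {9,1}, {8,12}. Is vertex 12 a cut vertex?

Deleting 12 leaves 2 components (was 2), so 12 is not a cut vertex.

No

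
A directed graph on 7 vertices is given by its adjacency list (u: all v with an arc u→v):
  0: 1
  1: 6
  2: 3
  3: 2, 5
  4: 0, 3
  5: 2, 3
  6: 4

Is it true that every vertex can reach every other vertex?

No

There is no directed path from 3 to 6, so the graph is not strongly connected.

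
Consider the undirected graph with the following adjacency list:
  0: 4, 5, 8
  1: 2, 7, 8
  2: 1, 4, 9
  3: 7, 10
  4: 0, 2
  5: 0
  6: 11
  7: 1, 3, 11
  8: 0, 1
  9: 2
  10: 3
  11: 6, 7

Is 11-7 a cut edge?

Removing 11-7 leaves no path between 11 and 7: the component count goes from 1 to 2. So it is a bridge.

Yes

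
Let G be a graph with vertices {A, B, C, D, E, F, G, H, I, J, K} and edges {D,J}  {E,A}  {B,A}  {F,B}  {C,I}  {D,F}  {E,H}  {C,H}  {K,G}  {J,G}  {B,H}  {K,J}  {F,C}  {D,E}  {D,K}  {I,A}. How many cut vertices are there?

Removing D increases the component count from 1 to 2, so D is a cut vertex.
By contrast removing G leaves 1 component; it is not a cut vertex. No other vertex is a cut vertex either.

1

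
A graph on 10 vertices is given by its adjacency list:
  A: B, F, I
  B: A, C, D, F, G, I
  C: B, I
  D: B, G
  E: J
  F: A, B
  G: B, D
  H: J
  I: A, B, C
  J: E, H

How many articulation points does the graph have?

2

Removing B increases the component count from 2 to 3, so B is a cut vertex.
Removing J increases the component count from 2 to 3, so J is a cut vertex.
By contrast removing C leaves 2 components; it is not a cut vertex. No other vertex is a cut vertex either.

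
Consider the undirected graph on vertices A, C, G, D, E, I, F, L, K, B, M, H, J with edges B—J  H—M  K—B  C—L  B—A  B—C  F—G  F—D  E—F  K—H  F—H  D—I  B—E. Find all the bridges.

The edges on the cycle K-B-E-F-H-K are not bridges since each lies on that cycle.
But removing D—F disconnects D from F; removing G—F disconnects G from F; removing B—C disconnects B from C; removing M—H disconnects M from H — these are bridges.
In total 8 edges are bridges.

A-B, B-C, B-J, C-L, D-F, D-I, F-G, H-M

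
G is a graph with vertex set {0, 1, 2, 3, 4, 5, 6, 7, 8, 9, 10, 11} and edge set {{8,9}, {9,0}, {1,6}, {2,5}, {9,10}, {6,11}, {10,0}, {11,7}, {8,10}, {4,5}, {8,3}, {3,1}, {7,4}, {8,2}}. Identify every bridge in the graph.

none

The edges on the cycle 8-3-1-6-11-7-4-5-2-8 are not bridges since each lies on that cycle.
Every edge lies on some cycle, so there are no bridges.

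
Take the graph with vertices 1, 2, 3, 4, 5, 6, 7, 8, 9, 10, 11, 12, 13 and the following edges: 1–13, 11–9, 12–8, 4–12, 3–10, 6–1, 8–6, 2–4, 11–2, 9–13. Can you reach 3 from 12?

No

The component containing 12 is {1, 2, 4, 6, 8, 9, 11, 12, 13}, and 3 is not in it.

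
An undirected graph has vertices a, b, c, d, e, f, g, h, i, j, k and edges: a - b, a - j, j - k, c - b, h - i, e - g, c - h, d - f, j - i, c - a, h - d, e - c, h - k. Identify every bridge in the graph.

The edges on the cycle c-a-b-c are not bridges since each lies on that cycle.
But removing e - c disconnects e from c; removing h - d disconnects h from d; removing f - d disconnects f from d; removing e - g disconnects e from g — these are bridges.

c-e, d-f, d-h, e-g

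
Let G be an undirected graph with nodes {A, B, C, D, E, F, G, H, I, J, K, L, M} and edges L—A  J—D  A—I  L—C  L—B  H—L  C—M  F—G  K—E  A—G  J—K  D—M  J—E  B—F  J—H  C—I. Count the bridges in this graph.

0

The edges on the cycle J-K-E-J are not bridges since each lies on that cycle.
Every edge lies on some cycle, so there are no bridges.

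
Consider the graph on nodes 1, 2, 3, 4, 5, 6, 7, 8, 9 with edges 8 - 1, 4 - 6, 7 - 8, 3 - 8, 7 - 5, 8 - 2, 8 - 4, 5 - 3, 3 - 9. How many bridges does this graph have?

The edges on the cycle 7-5-3-8-7 are not bridges since each lies on that cycle.
But removing 8 - 1 disconnects 8 from 1; removing 8 - 4 disconnects 8 from 4; removing 6 - 4 disconnects 6 from 4; removing 8 - 2 disconnects 8 from 2 — these are bridges.
In total 5 edges are bridges.

5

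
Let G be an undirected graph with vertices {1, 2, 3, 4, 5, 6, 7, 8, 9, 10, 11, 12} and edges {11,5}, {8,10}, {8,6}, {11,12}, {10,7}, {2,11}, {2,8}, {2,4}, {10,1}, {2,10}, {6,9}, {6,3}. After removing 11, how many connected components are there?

With 11 gone, the remaining components are: {12}; {5}; {1, 2, 3, 4, 6, 7, 8, 9, 10}.
That is 3 components.

3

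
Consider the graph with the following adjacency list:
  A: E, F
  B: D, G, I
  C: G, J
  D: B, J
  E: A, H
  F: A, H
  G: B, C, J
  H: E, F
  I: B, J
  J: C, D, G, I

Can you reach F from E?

Yes

From E we can reach A, E, F, H, which includes F.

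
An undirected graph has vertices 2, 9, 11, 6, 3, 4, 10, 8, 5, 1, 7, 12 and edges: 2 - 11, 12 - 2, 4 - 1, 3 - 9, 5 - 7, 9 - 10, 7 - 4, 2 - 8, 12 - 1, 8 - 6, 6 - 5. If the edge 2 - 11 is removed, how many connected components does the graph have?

3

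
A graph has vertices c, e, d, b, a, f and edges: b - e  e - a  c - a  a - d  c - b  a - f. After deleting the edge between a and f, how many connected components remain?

Before removal there is 1 component.
a - f is a bridge — removing it separates a's side from f's side.
After removal: 2 components.

2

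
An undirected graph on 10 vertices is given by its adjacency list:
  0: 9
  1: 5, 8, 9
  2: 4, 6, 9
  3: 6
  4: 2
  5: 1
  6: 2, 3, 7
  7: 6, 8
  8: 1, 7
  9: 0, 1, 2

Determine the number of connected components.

1

Starting from 0 we can reach 0, 1, 2, 3, 4, 5, 6, 7, 8, 9. That is one component of size 10.
Total: 1 component.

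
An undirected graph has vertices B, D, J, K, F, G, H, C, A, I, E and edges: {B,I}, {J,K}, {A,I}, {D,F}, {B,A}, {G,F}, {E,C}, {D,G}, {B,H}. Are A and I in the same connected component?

From A we can reach A, B, H, I, which includes I.

Yes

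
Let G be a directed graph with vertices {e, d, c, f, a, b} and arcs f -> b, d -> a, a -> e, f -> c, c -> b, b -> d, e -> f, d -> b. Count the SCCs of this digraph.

{a, b, c, d, e, f} are all mutually reachable — one SCC of size 6.
That gives 1 strongly connected component.

1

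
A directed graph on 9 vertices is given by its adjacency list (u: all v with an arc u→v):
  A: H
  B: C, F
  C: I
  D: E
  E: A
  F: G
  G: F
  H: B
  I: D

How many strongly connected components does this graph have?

{A, B, C, D, E, H, I} are all mutually reachable — one SCC of size 7.
{F, G} are all mutually reachable — one SCC of size 2.
That gives 2 strongly connected components.

2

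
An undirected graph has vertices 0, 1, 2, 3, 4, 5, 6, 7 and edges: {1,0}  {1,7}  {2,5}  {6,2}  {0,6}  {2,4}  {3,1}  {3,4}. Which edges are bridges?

1-7, 2-5

The edges on the cycle 3-1-0-6-2-4-3 are not bridges since each lies on that cycle.
But removing 1 - 7 disconnects 1 from 7; removing 2 - 5 disconnects 2 from 5 — these are bridges.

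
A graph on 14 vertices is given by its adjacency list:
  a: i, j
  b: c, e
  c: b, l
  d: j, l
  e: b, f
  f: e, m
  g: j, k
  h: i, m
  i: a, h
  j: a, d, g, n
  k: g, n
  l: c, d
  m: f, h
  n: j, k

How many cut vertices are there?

1

Removing j increases the component count from 1 to 2, so j is a cut vertex.
By contrast removing f leaves 1 component; it is not a cut vertex. No other vertex is a cut vertex either.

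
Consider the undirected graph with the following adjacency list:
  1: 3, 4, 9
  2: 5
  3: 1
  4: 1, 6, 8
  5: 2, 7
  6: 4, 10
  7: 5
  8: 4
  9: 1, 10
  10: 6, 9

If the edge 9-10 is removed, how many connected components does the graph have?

9 and 10 are still connected via 9-1-4-6-10, so the component count stays at 2.

2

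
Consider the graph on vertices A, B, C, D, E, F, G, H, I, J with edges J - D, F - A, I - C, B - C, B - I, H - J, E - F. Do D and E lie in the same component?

The component containing D is {D, H, J}, and E is not in it.

No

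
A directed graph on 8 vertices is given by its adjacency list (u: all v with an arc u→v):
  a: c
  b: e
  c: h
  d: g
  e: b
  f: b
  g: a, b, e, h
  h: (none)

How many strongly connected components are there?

{b, e} are all mutually reachable — one SCC of size 2.
{a} is an SCC by itself.
{d} is an SCC by itself.
{c} is an SCC by itself.
{h} is an SCC by itself.
(and 2 more singleton SCCs)
That gives 7 strongly connected components.

7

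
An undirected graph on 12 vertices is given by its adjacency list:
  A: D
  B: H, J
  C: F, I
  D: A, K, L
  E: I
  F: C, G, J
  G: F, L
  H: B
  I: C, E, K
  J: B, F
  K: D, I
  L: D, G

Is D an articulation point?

Yes

Deleting D raises the number of components from 1 to 2, so D is a cut vertex.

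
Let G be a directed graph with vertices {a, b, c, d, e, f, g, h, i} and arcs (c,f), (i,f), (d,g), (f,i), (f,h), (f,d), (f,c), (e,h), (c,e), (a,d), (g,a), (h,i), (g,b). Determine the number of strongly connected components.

{c, e, f, h, i} are all mutually reachable — one SCC of size 5.
{a, d, g} are all mutually reachable — one SCC of size 3.
{b} is an SCC by itself.
That gives 3 strongly connected components.

3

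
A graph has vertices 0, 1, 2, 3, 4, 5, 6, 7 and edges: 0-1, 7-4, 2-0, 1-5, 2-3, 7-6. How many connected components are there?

Starting from 4 we can reach 4, 6, 7. That is one component of size 3.
Starting from 0 we can reach 0, 1, 2, 3, 5. That is one component of size 5.
Total: 2 components.

2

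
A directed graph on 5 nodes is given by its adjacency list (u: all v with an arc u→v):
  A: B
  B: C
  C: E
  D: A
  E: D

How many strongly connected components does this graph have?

1

{A, B, C, D, E} are all mutually reachable — one SCC of size 5.
That gives 1 strongly connected component.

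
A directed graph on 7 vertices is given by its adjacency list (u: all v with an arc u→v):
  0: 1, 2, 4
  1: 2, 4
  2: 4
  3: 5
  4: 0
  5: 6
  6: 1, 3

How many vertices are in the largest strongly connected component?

4

{0, 1, 2, 4} are all mutually reachable — one SCC of size 4.
{3, 5, 6} are all mutually reachable — one SCC of size 3.
The largest has 4 vertices.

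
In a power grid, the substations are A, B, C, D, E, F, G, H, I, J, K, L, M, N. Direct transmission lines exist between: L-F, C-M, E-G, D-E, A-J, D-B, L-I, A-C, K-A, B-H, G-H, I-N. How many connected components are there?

Starting from F we can reach F, I, L, N. That is one component of size 4.
Starting from A we can reach A, C, J, K, M. That is one component of size 5.
Starting from B we can reach B, D, E, G, H. That is one component of size 5.
Total: 3 components.

3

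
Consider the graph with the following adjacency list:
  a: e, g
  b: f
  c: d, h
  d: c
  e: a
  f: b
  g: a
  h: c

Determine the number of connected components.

Starting from b we can reach b, f. That is one component of size 2.
Starting from a we can reach a, e, g. That is one component of size 3.
Starting from c we can reach c, d, h. That is one component of size 3.
Total: 3 components.

3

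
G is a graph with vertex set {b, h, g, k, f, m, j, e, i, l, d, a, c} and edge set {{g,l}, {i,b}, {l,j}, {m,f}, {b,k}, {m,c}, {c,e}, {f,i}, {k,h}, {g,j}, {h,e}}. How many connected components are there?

4

a is isolated — a component by itself.
d is isolated — a component by itself.
Starting from g we can reach g, j, l. That is one component of size 3.
Starting from b we can reach b, c, e, f, h, i, k, m. That is one component of size 8.
Total: 4 components.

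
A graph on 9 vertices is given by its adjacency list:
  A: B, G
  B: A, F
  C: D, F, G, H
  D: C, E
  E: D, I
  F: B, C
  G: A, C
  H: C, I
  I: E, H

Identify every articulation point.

Removing C increases the component count from 1 to 2, so C is a cut vertex.
By contrast removing I leaves 1 component; it is not a cut vertex. No other vertex is a cut vertex either.

C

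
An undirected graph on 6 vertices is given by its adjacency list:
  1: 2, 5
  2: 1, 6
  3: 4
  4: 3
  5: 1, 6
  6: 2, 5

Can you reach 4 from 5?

The component containing 5 is {1, 2, 5, 6}, and 4 is not in it.

No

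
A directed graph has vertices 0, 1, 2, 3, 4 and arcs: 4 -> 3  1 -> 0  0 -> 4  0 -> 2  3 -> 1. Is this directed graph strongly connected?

No

There is no directed path from 2 to 0, so the graph is not strongly connected.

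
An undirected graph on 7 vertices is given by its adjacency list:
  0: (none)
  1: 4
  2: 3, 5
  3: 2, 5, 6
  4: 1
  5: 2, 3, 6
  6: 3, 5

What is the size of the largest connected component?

4

0 is isolated — a component by itself.
Starting from 1 we can reach 1, 4. That is one component of size 2.
Starting from 2 we can reach 2, 3, 5, 6. That is one component of size 4.
The largest has 4 vertices.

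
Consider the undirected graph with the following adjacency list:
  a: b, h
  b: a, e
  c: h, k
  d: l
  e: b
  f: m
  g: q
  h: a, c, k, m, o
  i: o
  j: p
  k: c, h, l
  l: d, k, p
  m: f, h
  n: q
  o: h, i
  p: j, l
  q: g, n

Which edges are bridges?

The edges on the cycle h-k-c-h are not bridges since each lies on that cycle.
But removing k-l disconnects k from l; removing l-p disconnects l from p; removing e-b disconnects e from b; removing h-m disconnects h from m — these are bridges.
In total 13 edges are bridges.

a-b, a-h, b-e, d-l, f-m, g-q, h-m, h-o, i-o, j-p, k-l, l-p, n-q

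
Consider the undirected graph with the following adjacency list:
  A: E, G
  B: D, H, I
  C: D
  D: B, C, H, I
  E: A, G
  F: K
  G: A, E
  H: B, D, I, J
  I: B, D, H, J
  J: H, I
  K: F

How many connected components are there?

Starting from F we can reach F, K. That is one component of size 2.
Starting from A we can reach A, E, G. That is one component of size 3.
Starting from B we can reach B, C, D, H, I, J. That is one component of size 6.
Total: 3 components.

3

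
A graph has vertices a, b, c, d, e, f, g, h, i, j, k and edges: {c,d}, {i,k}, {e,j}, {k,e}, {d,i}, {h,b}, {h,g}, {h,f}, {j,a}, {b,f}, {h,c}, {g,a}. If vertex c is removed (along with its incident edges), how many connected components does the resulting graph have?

With c gone, the remaining components are: {a, b, d, e, f, g, h, i, j, k}.
That is 1 component.

1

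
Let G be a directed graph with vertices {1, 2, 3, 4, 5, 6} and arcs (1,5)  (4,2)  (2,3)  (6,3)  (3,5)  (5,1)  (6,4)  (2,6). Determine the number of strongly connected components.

{2, 4, 6} are all mutually reachable — one SCC of size 3.
{1, 5} are all mutually reachable — one SCC of size 2.
{3} is an SCC by itself.
That gives 3 strongly connected components.

3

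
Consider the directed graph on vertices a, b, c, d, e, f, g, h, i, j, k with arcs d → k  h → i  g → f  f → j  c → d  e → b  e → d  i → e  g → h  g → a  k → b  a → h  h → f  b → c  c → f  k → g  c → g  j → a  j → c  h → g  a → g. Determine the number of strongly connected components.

{a, b, c, d, e, f, g, h, i, j, k} are all mutually reachable — one SCC of size 11.
That gives 1 strongly connected component.

1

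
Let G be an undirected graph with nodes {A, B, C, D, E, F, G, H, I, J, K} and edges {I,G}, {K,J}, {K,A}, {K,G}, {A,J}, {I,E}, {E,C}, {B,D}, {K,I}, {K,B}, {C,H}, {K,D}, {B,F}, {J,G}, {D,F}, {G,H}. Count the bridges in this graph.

0

The edges on the cycle K-B-F-D-K are not bridges since each lies on that cycle.
Every edge lies on some cycle, so there are no bridges.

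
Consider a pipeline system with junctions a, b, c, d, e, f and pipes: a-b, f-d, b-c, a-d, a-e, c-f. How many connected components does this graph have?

1

Starting from a we can reach a, b, c, d, e, f. That is one component of size 6.
Total: 1 component.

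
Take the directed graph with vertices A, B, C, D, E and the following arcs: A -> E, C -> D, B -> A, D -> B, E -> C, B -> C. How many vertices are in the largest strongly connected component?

5

{A, B, C, D, E} are all mutually reachable — one SCC of size 5.
The largest has 5 vertices.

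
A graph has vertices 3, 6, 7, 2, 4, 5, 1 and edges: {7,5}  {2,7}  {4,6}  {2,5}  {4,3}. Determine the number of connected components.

3

1 is isolated — a component by itself.
Starting from 3 we can reach 3, 4, 6. That is one component of size 3.
Starting from 2 we can reach 2, 5, 7. That is one component of size 3.
Total: 3 components.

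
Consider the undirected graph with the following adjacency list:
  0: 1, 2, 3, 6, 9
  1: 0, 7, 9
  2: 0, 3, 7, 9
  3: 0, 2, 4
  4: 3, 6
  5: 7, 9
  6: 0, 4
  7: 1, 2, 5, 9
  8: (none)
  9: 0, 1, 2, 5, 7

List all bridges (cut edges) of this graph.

none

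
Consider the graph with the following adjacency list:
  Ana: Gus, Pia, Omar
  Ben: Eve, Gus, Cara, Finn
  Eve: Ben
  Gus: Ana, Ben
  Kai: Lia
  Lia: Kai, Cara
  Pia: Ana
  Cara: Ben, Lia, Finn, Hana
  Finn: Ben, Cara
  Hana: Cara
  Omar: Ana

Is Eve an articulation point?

No

Deleting Eve leaves 1 component (was 1), so Eve is not a cut vertex.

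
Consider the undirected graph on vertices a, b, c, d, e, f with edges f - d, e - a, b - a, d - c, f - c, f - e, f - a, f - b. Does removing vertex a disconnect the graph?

No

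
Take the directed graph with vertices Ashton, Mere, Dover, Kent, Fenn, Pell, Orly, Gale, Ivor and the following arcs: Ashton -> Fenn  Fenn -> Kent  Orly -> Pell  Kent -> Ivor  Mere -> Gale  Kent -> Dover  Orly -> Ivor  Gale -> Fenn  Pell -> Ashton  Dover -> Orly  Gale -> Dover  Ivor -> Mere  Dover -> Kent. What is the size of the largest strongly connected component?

9

{Fenn, Gale, Ivor, Kent, Mere, Orly, Pell, Dover, Ashton} are all mutually reachable — one SCC of size 9.
The largest has 9 vertices.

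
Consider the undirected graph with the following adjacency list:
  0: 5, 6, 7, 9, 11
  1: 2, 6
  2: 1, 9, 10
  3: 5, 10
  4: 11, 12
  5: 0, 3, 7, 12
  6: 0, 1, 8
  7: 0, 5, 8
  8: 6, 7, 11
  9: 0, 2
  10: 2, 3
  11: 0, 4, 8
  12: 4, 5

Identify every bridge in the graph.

none

The edges on the cycle 0-11-8-6-0 are not bridges since each lies on that cycle.
Every edge lies on some cycle, so there are no bridges.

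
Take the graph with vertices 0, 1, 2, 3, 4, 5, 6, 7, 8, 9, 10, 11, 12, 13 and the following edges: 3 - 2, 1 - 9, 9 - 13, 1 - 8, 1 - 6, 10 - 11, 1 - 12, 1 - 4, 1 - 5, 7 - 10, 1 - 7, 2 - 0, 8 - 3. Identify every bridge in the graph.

0-2, 1-12, 1-4, 1-5, 1-6, 1-7, 1-8, 1-9, 10-11, 10-7, 13-9, 2-3, 3-8

removing 1 - 5 disconnects 1 from 5; removing 1 - 6 disconnects 1 from 6; removing 9 - 13 disconnects 9 from 13; removing 2 - 0 disconnects 2 from 0 — these are bridges.
In total 13 edges are bridges.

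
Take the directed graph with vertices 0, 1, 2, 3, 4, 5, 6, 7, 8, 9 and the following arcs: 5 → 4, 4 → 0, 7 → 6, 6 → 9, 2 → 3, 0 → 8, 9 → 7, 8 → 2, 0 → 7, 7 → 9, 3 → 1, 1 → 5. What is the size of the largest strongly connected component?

{0, 1, 2, 3, 4, 5, 8} are all mutually reachable — one SCC of size 7.
{6, 7, 9} are all mutually reachable — one SCC of size 3.
The largest has 7 vertices.

7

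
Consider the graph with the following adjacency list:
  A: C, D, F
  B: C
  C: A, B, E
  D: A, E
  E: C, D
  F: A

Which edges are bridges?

A-F, B-C

The edges on the cycle D-E-C-A-D are not bridges since each lies on that cycle.
But removing B-C disconnects B from C; removing A-F disconnects A from F — these are bridges.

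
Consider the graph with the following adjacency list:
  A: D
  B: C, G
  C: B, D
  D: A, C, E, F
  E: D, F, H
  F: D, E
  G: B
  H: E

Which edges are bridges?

A-D, B-C, B-G, C-D, E-H

The edges on the cycle D-E-F-D are not bridges since each lies on that cycle.
But removing D-C disconnects D from C; removing B-G disconnects B from G; removing C-B disconnects C from B; removing D-A disconnects D from A — these are bridges.
In total 5 edges are bridges.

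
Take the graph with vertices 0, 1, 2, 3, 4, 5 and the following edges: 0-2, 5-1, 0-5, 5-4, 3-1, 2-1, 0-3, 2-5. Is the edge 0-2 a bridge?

No

After removing 0-2, the path 0-5-2 still connects them, so the edge is not a bridge.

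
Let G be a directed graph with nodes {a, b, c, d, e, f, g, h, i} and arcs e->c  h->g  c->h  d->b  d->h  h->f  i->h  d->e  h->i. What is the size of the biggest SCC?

{h, i} are all mutually reachable — one SCC of size 2.
{f} is an SCC by itself.
{a} is an SCC by itself.
{g} is an SCC by itself.
{d} is an SCC by itself.
(and 3 more singleton SCCs)
The largest has 2 vertices.

2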